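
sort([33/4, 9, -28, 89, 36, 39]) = [-28, 33/4, 9, 36, 39, 89]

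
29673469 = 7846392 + 21827077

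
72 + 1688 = 1760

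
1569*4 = 6276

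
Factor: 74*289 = 2^1*17^2*37^1 = 21386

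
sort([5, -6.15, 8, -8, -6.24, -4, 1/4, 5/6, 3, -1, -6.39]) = [-8, -6.39, -6.24, -6.15, -4, -1, 1/4, 5/6, 3, 5, 8]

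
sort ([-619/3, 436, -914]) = [-914, -619/3, 436]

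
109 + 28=137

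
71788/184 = 390 + 7/46 ≈ 390.15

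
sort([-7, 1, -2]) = [-7, -2, 1]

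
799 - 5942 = -5143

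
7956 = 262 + 7694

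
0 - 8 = -8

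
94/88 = 1 + 3/44 ≈ 1.07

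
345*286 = 98670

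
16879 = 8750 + 8129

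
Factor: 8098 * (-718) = -1 * 2^2 * 359^1 * 4049^1 = -5814364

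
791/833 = 113/119 ≈ 0.950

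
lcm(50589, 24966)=1922382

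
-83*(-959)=79597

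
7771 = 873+6898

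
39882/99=13294/33 ≈ 402.85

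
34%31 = 3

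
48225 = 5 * 9645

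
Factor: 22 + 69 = 7^1 * 13^1 = 91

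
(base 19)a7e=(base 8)7255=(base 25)607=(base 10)3757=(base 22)7gh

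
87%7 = 3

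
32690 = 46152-13462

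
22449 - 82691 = -60242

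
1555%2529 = 1555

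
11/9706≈0.00113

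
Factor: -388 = -1*2^2*97^1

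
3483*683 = 2378889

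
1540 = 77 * 20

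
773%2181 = 773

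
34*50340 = 1711560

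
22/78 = 11/39 ≈ 0.282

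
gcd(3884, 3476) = 4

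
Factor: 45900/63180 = 3^(-2)*5^1*13^(-1)*17^1 = 85/117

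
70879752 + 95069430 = 165949182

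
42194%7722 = 3584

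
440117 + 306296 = 746413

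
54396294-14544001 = 39852293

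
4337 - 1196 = 3141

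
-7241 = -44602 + 37361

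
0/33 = 0 = 0.00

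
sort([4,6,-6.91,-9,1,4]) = [-9,-6.91,1,4,4,6]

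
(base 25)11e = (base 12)474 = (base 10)664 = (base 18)20g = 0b1010011000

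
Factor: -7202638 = -1*2^1*97^1*137^1*271^1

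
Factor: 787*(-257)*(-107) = 107^1*257^1*787^1 = 21641713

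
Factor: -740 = -1 * 2^2 * 5^1 * 37^1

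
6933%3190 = 553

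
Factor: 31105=5^1*6221^1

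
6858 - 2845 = 4013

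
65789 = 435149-369360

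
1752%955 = 797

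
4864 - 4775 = 89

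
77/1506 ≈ 0.0511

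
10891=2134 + 8757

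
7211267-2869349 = 4341918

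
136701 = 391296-254595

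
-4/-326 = 2/163 ≈ 0.0123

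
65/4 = 16 + 1/4 = 16.25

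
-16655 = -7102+-9553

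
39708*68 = 2700144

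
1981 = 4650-2669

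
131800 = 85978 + 45822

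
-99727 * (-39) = 3889353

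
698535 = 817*855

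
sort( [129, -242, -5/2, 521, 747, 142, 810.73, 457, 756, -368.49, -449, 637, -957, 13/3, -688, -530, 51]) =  [-957, -688, -530, -449, -368.49, -242, -5/2, 13/3, 51, 129, 142, 457, 521, 637, 747, 756, 810.73]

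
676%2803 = 676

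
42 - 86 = -44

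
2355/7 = 336 + 3/7 ≈ 336.43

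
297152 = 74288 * 4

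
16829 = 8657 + 8172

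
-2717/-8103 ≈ 0.335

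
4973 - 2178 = 2795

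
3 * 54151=162453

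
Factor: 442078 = 2^1 * 7^2 * 13^1 * 347^1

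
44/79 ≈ 0.557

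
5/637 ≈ 0.00785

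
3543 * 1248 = 4421664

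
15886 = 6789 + 9097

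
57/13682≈0.00417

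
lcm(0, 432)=0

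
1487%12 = 11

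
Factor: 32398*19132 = 2^3*97^1*167^1*4783^1 = 619838536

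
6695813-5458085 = 1237728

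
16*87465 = 1399440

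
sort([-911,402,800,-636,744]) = [-911,-636,402,744,800]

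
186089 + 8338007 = 8524096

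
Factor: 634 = 2^1 * 317^1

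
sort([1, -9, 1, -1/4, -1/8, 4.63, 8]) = [-9, -1/4, -1/8, 1, 1, 4.63, 8]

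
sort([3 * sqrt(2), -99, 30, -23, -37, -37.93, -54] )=[-99, -54, -37.93, -37, -23, 3 * sqrt(2), 30] 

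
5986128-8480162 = -2494034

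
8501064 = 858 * 9908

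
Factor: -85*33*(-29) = 3^1*5^1*11^1*17^1*29^1 = 81345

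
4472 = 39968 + -35496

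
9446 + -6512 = 2934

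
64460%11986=4530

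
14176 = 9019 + 5157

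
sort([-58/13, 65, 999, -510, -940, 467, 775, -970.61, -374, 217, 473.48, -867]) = [-970.61, -940, -867, -510, -374, -58/13, 65, 217, 467, 473.48, 775, 999]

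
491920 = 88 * 5590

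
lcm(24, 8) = 24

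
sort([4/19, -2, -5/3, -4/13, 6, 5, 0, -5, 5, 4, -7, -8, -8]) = [-8, -8, -7, -5, -2, -5/3, -4/13, 0, 4/19, 4, 5, 5, 6]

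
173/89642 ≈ 0.00193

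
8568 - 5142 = 3426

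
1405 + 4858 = 6263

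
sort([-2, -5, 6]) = [-5, -2, 6]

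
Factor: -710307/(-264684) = 2^(-2)*3^1*7^(-1)*13^2*23^(-1)*137^(-1)*467^1 = 236769/88228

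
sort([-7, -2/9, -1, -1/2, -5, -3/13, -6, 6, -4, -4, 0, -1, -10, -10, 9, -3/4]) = [-10, -10, -7, -6, -5, -4, -4, -1, -1, -3/4, -1/2, -3/13, -2/9, 0, 6, 9]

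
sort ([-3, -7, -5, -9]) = [-9, -7, -5, -3]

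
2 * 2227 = 4454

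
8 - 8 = 0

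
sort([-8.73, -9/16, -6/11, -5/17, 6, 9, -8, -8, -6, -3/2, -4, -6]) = [-8.73, -8, -8, -6, -6, -4, -3/2, -9/16, -6/11, -5/17, 6, 9]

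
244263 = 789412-545149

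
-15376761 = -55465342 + 40088581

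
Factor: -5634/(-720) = 2^(-3) * 5^(-1) * 313^1 = 313/40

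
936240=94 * 9960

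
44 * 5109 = 224796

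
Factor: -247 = -1 * 13^1 * 19^1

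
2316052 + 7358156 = 9674208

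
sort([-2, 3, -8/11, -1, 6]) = [-2, -1, -8/11, 3, 6]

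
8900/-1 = -8900 = -8900.00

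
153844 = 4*38461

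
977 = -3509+4486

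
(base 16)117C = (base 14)18BA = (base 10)4476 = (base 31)4KC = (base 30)4T6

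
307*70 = 21490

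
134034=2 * 67017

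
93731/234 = 400 + 131/234 ≈ 400.56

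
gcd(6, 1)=1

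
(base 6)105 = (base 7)56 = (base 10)41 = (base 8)51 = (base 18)25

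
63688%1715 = 233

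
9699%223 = 110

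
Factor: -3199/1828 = -1 * 2^(-2) * 7^1 = -7/4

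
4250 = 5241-991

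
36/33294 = 6/5549 ≈ 0.00108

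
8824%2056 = 600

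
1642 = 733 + 909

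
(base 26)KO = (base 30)I4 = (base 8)1040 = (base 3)202011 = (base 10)544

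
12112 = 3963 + 8149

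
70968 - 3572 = 67396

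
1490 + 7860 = 9350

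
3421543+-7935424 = -4513881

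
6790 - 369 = 6421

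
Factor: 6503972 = 2^2 * 1625993^1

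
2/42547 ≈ 0.0000470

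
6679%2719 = 1241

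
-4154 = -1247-2907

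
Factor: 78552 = 2^3 * 3^2 * 1091^1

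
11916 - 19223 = -7307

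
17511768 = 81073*216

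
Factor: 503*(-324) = -1*2^2*3^4*503^1 = -162972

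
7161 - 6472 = 689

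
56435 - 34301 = 22134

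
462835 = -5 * (-92567) 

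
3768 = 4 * 942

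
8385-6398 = 1987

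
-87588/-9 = 9732 = 9732.00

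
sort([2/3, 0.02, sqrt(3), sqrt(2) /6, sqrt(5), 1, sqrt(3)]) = [0.02, sqrt(2) /6, 2/3, 1, sqrt(3), sqrt(3), sqrt(5)]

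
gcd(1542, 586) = 2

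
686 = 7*98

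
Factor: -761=-1*761^1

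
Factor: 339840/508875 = 2^7*3^1*5^(-2)*23^(-1) = 384/575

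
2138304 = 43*49728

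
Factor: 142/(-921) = -1*2^1*3^(-1)*71^1*307^(-1)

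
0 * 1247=0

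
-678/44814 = -113/7469 ≈ -0.0151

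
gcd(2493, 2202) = 3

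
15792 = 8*1974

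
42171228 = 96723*436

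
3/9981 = 1/3327 ≈ 0.000301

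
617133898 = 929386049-312252151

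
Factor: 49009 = 49009^1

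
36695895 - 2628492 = 34067403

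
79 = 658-579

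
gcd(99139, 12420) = 1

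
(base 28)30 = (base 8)124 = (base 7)150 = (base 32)2k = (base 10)84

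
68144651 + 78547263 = 146691914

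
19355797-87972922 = -68617125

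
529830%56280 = 23310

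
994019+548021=1542040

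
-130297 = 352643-482940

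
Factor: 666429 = 3^1*193^1*1151^1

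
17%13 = 4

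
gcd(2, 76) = 2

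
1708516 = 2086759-378243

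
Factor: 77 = 7^1 * 11^1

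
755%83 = 8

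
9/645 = 3/215 ≈ 0.0140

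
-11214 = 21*(-534)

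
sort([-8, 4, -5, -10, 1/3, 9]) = [-10, -8, -5, 1/3, 4, 9]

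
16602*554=9197508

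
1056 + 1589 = 2645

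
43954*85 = 3736090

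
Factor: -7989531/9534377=-1*3^1*11^1*71^(-1)*239^1*1013^1*134287^(-1)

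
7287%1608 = 855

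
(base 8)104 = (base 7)125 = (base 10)68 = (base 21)35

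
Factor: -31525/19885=-1*5^1*13^1*41^(-1)=-65/41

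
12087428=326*37078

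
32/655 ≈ 0.0489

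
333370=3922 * 85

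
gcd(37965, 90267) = 3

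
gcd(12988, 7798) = 2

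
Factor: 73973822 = 2^1 * 13^1 * 2845147^1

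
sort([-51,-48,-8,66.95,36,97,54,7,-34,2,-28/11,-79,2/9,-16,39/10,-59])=[-79,-59,-51,-48,-34,-16,-8,-28/11,2/9,2,39/10,7,36,54,66.95,97]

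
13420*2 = 26840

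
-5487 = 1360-6847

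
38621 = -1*(-38621)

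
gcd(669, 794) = 1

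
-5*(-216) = 1080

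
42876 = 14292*3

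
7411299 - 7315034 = 96265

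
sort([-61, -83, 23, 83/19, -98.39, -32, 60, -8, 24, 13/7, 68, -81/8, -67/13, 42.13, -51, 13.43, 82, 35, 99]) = [-98.39, -83, -61, -51, -32, -81/8, -8, -67/13, 13/7, 83/19, 13.43, 23, 24, 35, 42.13, 60, 68, 82, 99]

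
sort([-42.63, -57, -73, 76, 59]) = [-73, -57, -42.63, 59, 76]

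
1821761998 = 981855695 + 839906303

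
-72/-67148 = 18/16787 ≈ 0.00107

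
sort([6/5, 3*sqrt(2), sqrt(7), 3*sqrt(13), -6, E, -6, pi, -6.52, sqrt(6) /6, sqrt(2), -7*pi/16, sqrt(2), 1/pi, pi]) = [-6.52, -6, -6, -7*pi/16, 1/pi, sqrt(6) /6, 6/5, sqrt(2), sqrt(2), sqrt(7), E, pi, pi, 3*sqrt(2), 3*sqrt(13)]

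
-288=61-349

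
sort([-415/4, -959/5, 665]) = [-959/5, -415/4, 665]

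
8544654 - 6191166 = 2353488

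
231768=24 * 9657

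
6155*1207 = 7429085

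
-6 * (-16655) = 99930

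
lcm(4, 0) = 0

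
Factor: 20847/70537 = 3^1*6949^1*70537^(-1)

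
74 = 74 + 0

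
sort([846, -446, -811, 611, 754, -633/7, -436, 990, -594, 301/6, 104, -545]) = [-811, -594, -545, -446, -436, -633/7, 301/6, 104, 611, 754, 846, 990]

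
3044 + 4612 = 7656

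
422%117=71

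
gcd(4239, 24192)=27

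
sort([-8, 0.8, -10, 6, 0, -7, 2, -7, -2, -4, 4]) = [-10, -8, -7, -7, -4, -2, 0, 0.8, 2, 4, 6]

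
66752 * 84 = 5607168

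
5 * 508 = 2540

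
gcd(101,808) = 101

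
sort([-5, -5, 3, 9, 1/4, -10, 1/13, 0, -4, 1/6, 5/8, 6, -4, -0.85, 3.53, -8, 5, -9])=[-10, -9, -8, -5, -5, -4, -4, -0.85, 0, 1/13, 1/6, 1/4, 5/8, 3, 3.53, 5, 6, 9]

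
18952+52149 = 71101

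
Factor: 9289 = 7^1 * 1327^1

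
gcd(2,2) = 2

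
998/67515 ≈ 0.0148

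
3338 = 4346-1008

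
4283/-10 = -428 - 3/10 = -428.30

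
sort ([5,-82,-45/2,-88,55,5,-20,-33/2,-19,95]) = [-88,-82,-45/2,-20,-19,-33/2,5,5,55,95]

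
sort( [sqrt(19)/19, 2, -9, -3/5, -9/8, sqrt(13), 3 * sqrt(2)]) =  [-9, -9/8, -3/5, sqrt(19)/19, 2, sqrt(13), 3 * sqrt(2)]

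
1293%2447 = 1293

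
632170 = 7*90310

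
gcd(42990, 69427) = 1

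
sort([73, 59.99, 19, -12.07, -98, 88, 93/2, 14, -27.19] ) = [-98, -27.19, -12.07, 14, 19, 93/2, 59.99, 73, 88] 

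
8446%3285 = 1876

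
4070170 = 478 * 8515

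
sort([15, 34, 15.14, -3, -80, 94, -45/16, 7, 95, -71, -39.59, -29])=[-80, -71, -39.59, -29, -3, -45/16, 7, 15, 15.14, 34, 94, 95]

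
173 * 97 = 16781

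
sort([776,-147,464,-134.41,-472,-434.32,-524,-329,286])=[-524,-472,-434.32,-329,-147,-134.41,286,464,776]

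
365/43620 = 73/8724 ≈ 0.00837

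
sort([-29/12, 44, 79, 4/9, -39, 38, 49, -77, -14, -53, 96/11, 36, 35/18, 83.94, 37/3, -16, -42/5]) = [-77, -53, -39, -16, -14, -42/5, -29/12, 4/9, 35/18, 96/11, 37/3, 36, 38, 44, 49, 79, 83.94]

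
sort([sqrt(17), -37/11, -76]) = [-76, -37/11, sqrt(17)]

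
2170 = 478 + 1692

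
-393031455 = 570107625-963139080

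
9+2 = 11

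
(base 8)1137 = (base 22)15d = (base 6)2451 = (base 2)1001011111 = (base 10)607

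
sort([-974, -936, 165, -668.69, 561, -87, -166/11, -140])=[-974, -936, -668.69, -140, -87, -166/11, 165, 561]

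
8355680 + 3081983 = 11437663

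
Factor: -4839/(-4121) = 3^1*13^(-1)*317^(-1)*1613^1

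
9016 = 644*14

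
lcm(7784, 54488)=54488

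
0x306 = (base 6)3330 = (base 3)1001200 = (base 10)774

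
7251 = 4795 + 2456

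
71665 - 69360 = 2305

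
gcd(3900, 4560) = 60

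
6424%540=484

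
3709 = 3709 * 1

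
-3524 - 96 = -3620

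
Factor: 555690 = 2^1 * 3^1 * 5^1 * 18523^1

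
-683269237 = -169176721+-514092516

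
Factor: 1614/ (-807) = -1 * 2^1 = -2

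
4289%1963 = 363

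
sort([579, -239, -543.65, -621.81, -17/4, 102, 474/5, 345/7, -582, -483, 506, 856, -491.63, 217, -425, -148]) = [-621.81, -582, -543.65, -491.63, -483, -425, -239, -148, -17/4, 345/7, 474/5, 102, 217, 506, 579, 856]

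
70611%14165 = 13951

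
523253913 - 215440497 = 307813416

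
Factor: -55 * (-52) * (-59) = -1 * 2^2 * 5^1 * 11^1 * 13^1 * 59^1 = -168740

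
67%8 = 3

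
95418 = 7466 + 87952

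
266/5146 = 133/2573 ≈ 0.0517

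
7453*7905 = 58915965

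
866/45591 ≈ 0.0190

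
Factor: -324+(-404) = -1 * 2^3 * 7^1 * 13^1 = -728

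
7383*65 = 479895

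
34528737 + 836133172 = 870661909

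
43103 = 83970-40867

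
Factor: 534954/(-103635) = -1*2^1*3^(-1)*5^(-1)*7^(-1)*271^1 = -542/105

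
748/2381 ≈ 0.314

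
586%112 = 26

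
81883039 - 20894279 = 60988760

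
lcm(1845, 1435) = 12915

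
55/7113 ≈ 0.00773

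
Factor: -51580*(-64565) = 2^2*5^2*37^1*349^1*2579^1 = 3330262700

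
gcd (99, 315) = 9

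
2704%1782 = 922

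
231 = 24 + 207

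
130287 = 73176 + 57111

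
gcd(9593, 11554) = 53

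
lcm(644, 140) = 3220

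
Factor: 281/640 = 2^(-7)*5^(-1)*281^1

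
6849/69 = 99 + 6/23 ≈ 99.26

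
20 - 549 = -529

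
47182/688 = 68+199/344 ≈ 68.58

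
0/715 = 0 = 0.00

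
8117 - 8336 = -219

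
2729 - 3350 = -621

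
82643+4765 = 87408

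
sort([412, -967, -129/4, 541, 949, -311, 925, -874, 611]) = [-967, -874, -311, -129/4, 412, 541, 611, 925, 949]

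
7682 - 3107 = 4575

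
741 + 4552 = 5293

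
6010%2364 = 1282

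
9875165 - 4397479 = 5477686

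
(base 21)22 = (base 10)44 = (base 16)2c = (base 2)101100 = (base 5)134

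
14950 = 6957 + 7993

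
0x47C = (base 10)1148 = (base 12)7B8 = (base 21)2CE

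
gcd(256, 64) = 64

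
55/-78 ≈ -0.705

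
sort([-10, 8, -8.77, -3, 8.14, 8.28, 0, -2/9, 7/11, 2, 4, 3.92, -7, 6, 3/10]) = [-10, -8.77, -7, -3, -2/9, 0, 3/10, 7/11, 2, 3.92, 4, 6, 8, 8.14, 8.28]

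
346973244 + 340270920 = 687244164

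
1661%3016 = 1661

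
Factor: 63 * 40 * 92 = 2^5 * 3^2 * 5^1 * 7^1 * 23^1 = 231840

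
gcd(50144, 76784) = 16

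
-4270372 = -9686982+5416610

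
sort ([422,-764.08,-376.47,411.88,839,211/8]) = [-764.08,-376.47,211/8,411.88,422,839]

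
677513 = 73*9281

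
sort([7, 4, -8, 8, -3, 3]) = [-8, -3, 3, 4, 7, 8]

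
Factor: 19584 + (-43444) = -1 * 2^2 * 5^1 * 1193^1 = -23860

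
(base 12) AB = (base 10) 131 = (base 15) 8B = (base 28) 4J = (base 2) 10000011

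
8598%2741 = 375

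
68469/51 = 1342 + 9/17 ≈ 1342.53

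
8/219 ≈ 0.0365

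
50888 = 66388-15500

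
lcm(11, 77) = 77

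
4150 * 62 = 257300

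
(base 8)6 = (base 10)6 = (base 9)6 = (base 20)6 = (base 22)6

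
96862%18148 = 6122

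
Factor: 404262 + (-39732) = 2^1*3^1*5^1*29^1*419^1 = 364530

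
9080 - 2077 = 7003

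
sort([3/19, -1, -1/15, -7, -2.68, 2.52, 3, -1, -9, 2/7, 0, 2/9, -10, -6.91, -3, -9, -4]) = [-10, -9, -9, -7, -6.91, -4, -3, -2.68, -1, -1, -1/15, 0, 3/19, 2/9, 2/7, 2.52, 3]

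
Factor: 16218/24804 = 2^(-1)*13^(-1)*17^1 = 17/26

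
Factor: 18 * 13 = 2^1 * 3^2 * 13^1 = 234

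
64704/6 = 10784 = 10784.00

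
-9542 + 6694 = -2848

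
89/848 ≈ 0.105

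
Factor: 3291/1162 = 2^(-1) * 3^1 * 7^(-1) * 83^(-1) * 1097^1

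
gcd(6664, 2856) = 952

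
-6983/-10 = 698 + 3/10 = 698.30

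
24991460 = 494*50590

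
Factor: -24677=-1 * 24677^1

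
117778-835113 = -717335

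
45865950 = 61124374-15258424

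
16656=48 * 347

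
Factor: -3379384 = -1*2^3*41^1*10303^1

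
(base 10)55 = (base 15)3a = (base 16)37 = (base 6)131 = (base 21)2d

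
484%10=4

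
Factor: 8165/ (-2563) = -1*5^1*11^ (-1)*23^1*71^1*233^ (-1)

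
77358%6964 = 754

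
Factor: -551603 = -1*13^1*151^1*281^1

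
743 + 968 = 1711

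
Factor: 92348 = 2^2 * 23087^1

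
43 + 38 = 81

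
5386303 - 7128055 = -1741752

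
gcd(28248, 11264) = 88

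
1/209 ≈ 0.00478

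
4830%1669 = 1492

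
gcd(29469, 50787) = 627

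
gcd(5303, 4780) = 1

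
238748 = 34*7022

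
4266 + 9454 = 13720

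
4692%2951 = 1741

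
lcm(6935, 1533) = 145635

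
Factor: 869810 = 2^1*5^1*86981^1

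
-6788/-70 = 3394/35 ≈ 96.97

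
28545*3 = 85635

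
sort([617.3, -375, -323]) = [-375, -323, 617.3]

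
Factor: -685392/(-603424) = 2^(-1)*3^1*131^1*173^(-1) = 393/346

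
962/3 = 320+2/3 ≈ 320.67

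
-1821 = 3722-5543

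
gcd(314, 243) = 1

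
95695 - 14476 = 81219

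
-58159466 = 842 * (-69073)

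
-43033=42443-85476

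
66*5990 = 395340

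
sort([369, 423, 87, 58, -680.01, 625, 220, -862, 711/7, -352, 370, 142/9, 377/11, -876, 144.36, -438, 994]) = [-876, -862, -680.01, -438, -352, 142/9, 377/11, 58, 87, 711/7, 144.36, 220, 369, 370, 423, 625, 994]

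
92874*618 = 57396132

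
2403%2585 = 2403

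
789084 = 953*828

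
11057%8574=2483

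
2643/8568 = 881/2856 ≈ 0.308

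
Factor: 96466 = 2^1*139^1*347^1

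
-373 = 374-747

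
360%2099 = 360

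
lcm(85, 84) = 7140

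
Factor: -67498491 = -1*3^1*23^1*978239^1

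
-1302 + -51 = -1353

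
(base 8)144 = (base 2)1100100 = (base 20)50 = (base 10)100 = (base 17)5f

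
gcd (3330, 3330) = 3330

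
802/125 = 6 + 52/125≈6.42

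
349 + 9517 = 9866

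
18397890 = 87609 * 210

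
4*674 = 2696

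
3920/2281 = 1 + 1639/2281 ≈ 1.72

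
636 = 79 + 557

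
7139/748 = 9 + 37/68 ≈ 9.54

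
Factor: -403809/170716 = -1*2^(-2)*3^1*13^(-1)*41^1 = -123/52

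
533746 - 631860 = -98114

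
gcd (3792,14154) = 6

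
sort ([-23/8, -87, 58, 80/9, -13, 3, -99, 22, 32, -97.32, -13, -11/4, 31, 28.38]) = [-99, -97.32, -87, -13, -13, -23/8, -11/4, 3, 80/9, 22, 28.38, 31, 32, 58]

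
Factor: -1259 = -1*1259^1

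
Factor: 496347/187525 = 3^1*5^(-2)*13^(-1)*577^(-1)*165449^1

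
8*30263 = 242104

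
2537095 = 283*8965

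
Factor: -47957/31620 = -1*2^(-2)*3^(-1)*5^(-1)*7^1*13^1 = -91/60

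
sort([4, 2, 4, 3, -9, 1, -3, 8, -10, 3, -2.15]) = [-10, -9, -3, -2.15, 1, 2, 3, 3, 4, 4, 8]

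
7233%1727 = 325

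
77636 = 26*2986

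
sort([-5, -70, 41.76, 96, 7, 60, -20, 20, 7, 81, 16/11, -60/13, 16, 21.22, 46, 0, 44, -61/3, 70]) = [-70, -61/3, -20, -5, -60/13, 0, 16/11, 7, 7, 16, 20, 21.22, 41.76, 44, 46, 60, 70, 81, 96]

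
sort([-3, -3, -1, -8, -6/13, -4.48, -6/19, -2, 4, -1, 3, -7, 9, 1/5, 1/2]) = [-8, -7, -4.48, -3, -3, -2, -1, -1, -6/13, -6/19, 1/5, 1/2, 3, 4, 9]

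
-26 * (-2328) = 60528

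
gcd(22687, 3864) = 7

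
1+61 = 62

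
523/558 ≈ 0.937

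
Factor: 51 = 3^1*17^1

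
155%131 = 24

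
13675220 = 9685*1412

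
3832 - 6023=-2191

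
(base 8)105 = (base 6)153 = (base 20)39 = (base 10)69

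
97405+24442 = 121847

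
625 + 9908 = 10533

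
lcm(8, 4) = 8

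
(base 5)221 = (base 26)29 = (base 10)61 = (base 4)331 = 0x3d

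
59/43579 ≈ 0.00135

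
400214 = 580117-179903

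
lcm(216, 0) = 0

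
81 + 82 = 163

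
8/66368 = 1/8296 ≈ 0.000121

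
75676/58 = 1304 + 22/29 ≈ 1304.76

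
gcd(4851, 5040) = 63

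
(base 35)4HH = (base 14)201A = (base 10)5512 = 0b1010110001000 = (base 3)21120011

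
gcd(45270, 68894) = 2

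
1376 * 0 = 0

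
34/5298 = 17/2649 ≈ 0.00642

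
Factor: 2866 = 2^1 * 1433^1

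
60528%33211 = 27317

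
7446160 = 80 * 93077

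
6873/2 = 3436 + 1/2 = 3436.50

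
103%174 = 103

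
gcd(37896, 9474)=9474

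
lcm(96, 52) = 1248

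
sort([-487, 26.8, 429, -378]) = [-487, -378, 26.8, 429]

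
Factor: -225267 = -1 * 3^1 * 7^1 * 17^1 * 631^1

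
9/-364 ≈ -0.0247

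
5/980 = 1/196 ≈ 0.00510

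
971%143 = 113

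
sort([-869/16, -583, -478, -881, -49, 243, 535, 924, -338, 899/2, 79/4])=[-881, -583, -478, -338, -869/16, -49, 79/4, 243, 899/2, 535, 924]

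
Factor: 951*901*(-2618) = -1*2^1*3^1*7^1*11^1*17^2*53^1*317^1 = -2243235918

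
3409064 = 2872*1187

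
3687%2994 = 693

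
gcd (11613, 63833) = 7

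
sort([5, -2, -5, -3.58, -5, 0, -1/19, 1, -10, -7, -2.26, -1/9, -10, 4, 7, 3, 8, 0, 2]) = [-10, -10, -7, -5, -5, -3.58, -2.26, -2, -1/9, -1/19, 0, 0, 1, 2, 3, 4, 5, 7, 8]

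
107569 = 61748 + 45821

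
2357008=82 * 28744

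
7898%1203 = 680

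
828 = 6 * 138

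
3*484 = 1452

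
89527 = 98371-8844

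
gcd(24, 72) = 24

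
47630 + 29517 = 77147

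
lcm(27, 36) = 108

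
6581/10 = 658 + 1/10 = 658.10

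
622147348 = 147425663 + 474721685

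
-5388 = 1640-7028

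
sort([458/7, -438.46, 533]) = [-438.46, 458/7, 533]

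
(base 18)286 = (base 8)1436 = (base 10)798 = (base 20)1ji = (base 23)1bg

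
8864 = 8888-24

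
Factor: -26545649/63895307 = -1 * 7^(-1) * 13^1 * 151^1 * 13523^1 * 9127901^(-1)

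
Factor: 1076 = 2^2 * 269^1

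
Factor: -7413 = -1 * 3^1 * 7^1 * 353^1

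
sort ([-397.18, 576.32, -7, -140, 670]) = [-397.18, -140, -7, 576.32, 670]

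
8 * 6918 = 55344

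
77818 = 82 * 949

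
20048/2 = 10024 = 10024.00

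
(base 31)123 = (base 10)1026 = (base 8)2002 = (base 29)16b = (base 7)2664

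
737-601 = 136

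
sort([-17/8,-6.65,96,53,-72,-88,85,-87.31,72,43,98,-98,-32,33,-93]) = [-98,-93,-88,-87.31,-72,-32,-6.65,-17/8,33,43,53,72,85,96,98]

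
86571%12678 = 10503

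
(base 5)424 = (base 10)114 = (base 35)39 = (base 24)4i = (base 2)1110010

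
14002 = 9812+4190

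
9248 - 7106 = 2142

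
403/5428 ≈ 0.0742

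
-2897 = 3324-6221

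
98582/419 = 235 + 117/419 ≈ 235.28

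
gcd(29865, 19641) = 3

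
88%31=26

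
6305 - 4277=2028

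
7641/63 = 121 + 2/7 ≈ 121.29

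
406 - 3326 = -2920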